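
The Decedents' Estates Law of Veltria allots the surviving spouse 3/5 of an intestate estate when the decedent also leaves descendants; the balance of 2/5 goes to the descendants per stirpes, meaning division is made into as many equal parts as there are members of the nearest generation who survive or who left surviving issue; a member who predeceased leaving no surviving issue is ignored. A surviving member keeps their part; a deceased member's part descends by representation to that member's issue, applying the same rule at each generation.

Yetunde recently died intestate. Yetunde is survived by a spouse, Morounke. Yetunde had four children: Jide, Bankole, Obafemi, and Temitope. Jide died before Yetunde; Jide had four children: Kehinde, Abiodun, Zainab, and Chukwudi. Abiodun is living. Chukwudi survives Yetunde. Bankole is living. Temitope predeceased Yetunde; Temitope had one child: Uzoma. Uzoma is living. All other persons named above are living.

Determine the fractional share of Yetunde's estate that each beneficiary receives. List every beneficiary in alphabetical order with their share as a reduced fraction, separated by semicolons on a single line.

Morounke, as surviving spouse, takes 3/5.
The remaining 2/5 passes to Yetunde's descendants per stirpes.
The 2/5 is divided into 4 equal shares of 1/10 among Jide, Bankole, Obafemi, Temitope.
Jide predeceased; the 1/10 allotted to Jide's branch passes to Jide's issue by representation.
The 1/10 is divided into 4 equal shares of 1/40 among Kehinde, Abiodun, Zainab, Chukwudi.
Kehinde is living and takes 1/40.
Abiodun is living and takes 1/40.
Zainab is living and takes 1/40.
Chukwudi is living and takes 1/40.
Bankole is living and takes 1/10.
Obafemi is living and takes 1/10.
Temitope predeceased; the 1/10 allotted to Temitope's branch passes to Temitope's issue by representation.
Uzoma is the sole taker at this level and receives the full 1/10.

Abiodun 1/40; Bankole 1/10; Chukwudi 1/40; Kehinde 1/40; Morounke 3/5; Obafemi 1/10; Uzoma 1/10; Zainab 1/40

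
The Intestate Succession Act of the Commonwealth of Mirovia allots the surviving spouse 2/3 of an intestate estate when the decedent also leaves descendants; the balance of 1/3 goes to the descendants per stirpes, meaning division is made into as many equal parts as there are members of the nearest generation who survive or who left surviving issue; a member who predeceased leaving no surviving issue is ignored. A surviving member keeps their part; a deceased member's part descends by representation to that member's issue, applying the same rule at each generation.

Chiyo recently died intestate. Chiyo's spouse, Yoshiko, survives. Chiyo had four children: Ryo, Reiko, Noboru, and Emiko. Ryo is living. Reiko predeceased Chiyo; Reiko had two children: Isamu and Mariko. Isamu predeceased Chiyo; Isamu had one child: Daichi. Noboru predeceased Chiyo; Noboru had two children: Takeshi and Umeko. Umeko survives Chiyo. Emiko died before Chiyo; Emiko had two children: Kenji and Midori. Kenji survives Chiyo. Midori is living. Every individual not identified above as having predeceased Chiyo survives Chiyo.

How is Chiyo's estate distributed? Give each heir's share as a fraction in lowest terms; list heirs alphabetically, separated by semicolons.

Daichi 1/24; Kenji 1/24; Mariko 1/24; Midori 1/24; Ryo 1/12; Takeshi 1/24; Umeko 1/24; Yoshiko 2/3

Yoshiko, as surviving spouse, takes 2/3.
The remaining 1/3 passes to Chiyo's descendants per stirpes.
The 1/3 is divided into 4 equal shares of 1/12 among Ryo, Reiko, Noboru, Emiko.
Ryo is living and takes 1/12.
Reiko predeceased; the 1/12 allotted to Reiko's branch passes to Reiko's issue by representation.
The 1/12 is divided into 2 equal shares of 1/24 among Isamu, Mariko.
Isamu predeceased; the 1/24 allotted to Isamu's branch passes to Isamu's issue by representation.
Daichi is the sole taker at this level and receives the full 1/24.
Mariko is living and takes 1/24.
Noboru predeceased; the 1/12 allotted to Noboru's branch passes to Noboru's issue by representation.
The 1/12 is divided into 2 equal shares of 1/24 among Takeshi, Umeko.
Takeshi is living and takes 1/24.
Umeko is living and takes 1/24.
Emiko predeceased; the 1/12 allotted to Emiko's branch passes to Emiko's issue by representation.
The 1/12 is divided into 2 equal shares of 1/24 among Kenji, Midori.
Kenji is living and takes 1/24.
Midori is living and takes 1/24.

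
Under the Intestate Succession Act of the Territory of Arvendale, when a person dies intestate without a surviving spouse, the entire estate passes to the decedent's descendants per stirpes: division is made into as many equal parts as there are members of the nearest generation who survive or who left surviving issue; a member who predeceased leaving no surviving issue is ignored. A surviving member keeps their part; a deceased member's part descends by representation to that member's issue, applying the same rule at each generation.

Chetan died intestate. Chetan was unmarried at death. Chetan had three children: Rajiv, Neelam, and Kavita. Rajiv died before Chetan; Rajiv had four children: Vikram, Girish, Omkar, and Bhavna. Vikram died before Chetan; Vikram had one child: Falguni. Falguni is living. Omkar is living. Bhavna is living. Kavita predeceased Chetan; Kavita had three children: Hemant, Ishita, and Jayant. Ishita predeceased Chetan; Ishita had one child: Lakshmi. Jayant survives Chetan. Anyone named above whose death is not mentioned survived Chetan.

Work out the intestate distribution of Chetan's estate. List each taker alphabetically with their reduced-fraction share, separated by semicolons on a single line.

Bhavna 1/12; Falguni 1/12; Girish 1/12; Hemant 1/9; Jayant 1/9; Lakshmi 1/9; Neelam 1/3; Omkar 1/12

There is no surviving spouse, so the entire estate passes to Chetan's descendants per stirpes.
The estate is divided into 3 equal shares of 1/3 among Rajiv, Neelam, Kavita.
Rajiv predeceased; the 1/3 allotted to Rajiv's branch passes to Rajiv's issue by representation.
The 1/3 is divided into 4 equal shares of 1/12 among Vikram, Girish, Omkar, Bhavna.
Vikram predeceased; the 1/12 allotted to Vikram's branch passes to Vikram's issue by representation.
Falguni is the sole taker at this level and receives the full 1/12.
Girish is living and takes 1/12.
Omkar is living and takes 1/12.
Bhavna is living and takes 1/12.
Neelam is living and takes 1/3.
Kavita predeceased; the 1/3 allotted to Kavita's branch passes to Kavita's issue by representation.
The 1/3 is divided into 3 equal shares of 1/9 among Hemant, Ishita, Jayant.
Hemant is living and takes 1/9.
Ishita predeceased; the 1/9 allotted to Ishita's branch passes to Ishita's issue by representation.
Lakshmi is the sole taker at this level and receives the full 1/9.
Jayant is living and takes 1/9.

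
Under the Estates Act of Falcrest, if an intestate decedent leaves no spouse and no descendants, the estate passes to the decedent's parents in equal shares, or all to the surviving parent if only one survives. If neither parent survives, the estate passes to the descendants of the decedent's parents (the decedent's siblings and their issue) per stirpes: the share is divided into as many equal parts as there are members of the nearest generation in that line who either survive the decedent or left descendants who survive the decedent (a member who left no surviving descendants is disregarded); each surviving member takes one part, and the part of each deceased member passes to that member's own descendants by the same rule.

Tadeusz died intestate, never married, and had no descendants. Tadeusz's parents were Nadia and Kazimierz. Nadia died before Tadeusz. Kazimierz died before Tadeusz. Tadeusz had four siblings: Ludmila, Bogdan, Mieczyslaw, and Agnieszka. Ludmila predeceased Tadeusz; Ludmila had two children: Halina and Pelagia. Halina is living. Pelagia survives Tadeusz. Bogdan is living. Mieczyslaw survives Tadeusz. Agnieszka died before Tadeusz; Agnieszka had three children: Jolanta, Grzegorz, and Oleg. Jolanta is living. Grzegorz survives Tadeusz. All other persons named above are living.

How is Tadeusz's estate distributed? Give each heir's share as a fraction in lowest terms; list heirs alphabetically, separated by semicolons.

Neither parent survives and there are no descendants, so the estate passes to Tadeusz's siblings and their issue per stirpes.
The estate is divided into 4 equal shares of 1/4 among Ludmila, Bogdan, Mieczyslaw, Agnieszka.
Ludmila predeceased; the 1/4 allotted to Ludmila's branch passes to Ludmila's issue by representation.
The 1/4 is divided into 2 equal shares of 1/8 among Halina, Pelagia.
Halina is living and takes 1/8.
Pelagia is living and takes 1/8.
Bogdan is living and takes 1/4.
Mieczyslaw is living and takes 1/4.
Agnieszka predeceased; the 1/4 allotted to Agnieszka's branch passes to Agnieszka's issue by representation.
The 1/4 is divided into 3 equal shares of 1/12 among Jolanta, Grzegorz, Oleg.
Jolanta is living and takes 1/12.
Grzegorz is living and takes 1/12.
Oleg is living and takes 1/12.

Bogdan 1/4; Grzegorz 1/12; Halina 1/8; Jolanta 1/12; Mieczyslaw 1/4; Oleg 1/12; Pelagia 1/8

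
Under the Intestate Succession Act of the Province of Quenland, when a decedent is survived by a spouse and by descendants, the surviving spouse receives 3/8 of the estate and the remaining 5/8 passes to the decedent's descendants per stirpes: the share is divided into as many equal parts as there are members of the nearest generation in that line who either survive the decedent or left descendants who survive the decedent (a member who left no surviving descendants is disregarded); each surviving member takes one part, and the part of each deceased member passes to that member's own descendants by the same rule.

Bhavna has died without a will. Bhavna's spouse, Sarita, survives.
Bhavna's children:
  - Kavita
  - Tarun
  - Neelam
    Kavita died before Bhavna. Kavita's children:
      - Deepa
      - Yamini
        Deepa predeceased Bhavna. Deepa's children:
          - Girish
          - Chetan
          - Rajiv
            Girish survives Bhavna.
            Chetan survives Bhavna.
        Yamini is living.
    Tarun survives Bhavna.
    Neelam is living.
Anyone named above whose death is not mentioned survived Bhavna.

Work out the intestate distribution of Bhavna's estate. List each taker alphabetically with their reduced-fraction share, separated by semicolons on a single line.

Chetan 5/144; Girish 5/144; Neelam 5/24; Rajiv 5/144; Sarita 3/8; Tarun 5/24; Yamini 5/48

Sarita, as surviving spouse, takes 3/8.
The remaining 5/8 passes to Bhavna's descendants per stirpes.
The 5/8 is divided into 3 equal shares of 5/24 among Kavita, Tarun, Neelam.
Kavita predeceased; the 5/24 allotted to Kavita's branch passes to Kavita's issue by representation.
The 5/24 is divided into 2 equal shares of 5/48 among Deepa, Yamini.
Deepa predeceased; the 5/48 allotted to Deepa's branch passes to Deepa's issue by representation.
The 5/48 is divided into 3 equal shares of 5/144 among Girish, Chetan, Rajiv.
Girish is living and takes 5/144.
Chetan is living and takes 5/144.
Rajiv is living and takes 5/144.
Yamini is living and takes 5/48.
Tarun is living and takes 5/24.
Neelam is living and takes 5/24.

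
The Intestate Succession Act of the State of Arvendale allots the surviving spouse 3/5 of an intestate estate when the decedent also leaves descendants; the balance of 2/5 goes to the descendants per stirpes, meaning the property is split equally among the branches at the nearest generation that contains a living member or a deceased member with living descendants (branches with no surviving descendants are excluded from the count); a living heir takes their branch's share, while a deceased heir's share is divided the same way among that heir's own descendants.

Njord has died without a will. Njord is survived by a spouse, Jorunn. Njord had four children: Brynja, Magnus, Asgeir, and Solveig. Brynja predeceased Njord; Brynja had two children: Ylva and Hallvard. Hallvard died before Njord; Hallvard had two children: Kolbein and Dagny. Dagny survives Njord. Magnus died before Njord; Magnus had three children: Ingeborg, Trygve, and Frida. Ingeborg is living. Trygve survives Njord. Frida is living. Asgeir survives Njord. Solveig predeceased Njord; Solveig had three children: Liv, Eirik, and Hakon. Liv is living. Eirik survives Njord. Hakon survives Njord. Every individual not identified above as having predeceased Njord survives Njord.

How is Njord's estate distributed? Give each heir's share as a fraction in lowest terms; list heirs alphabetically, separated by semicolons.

Jorunn, as surviving spouse, takes 3/5.
The remaining 2/5 passes to Njord's descendants per stirpes.
The 2/5 is divided into 4 equal shares of 1/10 among Brynja, Magnus, Asgeir, Solveig.
Brynja predeceased; the 1/10 allotted to Brynja's branch passes to Brynja's issue by representation.
The 1/10 is divided into 2 equal shares of 1/20 among Ylva, Hallvard.
Ylva is living and takes 1/20.
Hallvard predeceased; the 1/20 allotted to Hallvard's branch passes to Hallvard's issue by representation.
The 1/20 is divided into 2 equal shares of 1/40 among Kolbein, Dagny.
Kolbein is living and takes 1/40.
Dagny is living and takes 1/40.
Magnus predeceased; the 1/10 allotted to Magnus's branch passes to Magnus's issue by representation.
The 1/10 is divided into 3 equal shares of 1/30 among Ingeborg, Trygve, Frida.
Ingeborg is living and takes 1/30.
Trygve is living and takes 1/30.
Frida is living and takes 1/30.
Asgeir is living and takes 1/10.
Solveig predeceased; the 1/10 allotted to Solveig's branch passes to Solveig's issue by representation.
The 1/10 is divided into 3 equal shares of 1/30 among Liv, Eirik, Hakon.
Liv is living and takes 1/30.
Eirik is living and takes 1/30.
Hakon is living and takes 1/30.

Asgeir 1/10; Dagny 1/40; Eirik 1/30; Frida 1/30; Hakon 1/30; Ingeborg 1/30; Jorunn 3/5; Kolbein 1/40; Liv 1/30; Trygve 1/30; Ylva 1/20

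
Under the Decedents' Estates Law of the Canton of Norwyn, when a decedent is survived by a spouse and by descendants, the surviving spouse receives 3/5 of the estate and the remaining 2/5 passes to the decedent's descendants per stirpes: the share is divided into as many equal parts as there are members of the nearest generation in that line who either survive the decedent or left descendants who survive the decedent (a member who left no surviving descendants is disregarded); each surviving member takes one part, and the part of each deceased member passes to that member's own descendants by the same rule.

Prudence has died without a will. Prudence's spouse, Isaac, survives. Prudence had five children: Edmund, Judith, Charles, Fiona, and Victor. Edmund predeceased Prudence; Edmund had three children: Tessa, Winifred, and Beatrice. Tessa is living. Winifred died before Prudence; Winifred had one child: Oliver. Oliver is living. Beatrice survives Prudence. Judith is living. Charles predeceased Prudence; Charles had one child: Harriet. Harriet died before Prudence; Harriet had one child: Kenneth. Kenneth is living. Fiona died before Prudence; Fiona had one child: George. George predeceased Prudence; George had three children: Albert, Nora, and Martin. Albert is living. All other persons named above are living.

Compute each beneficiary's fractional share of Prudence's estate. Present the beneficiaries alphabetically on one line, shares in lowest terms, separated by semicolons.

Isaac, as surviving spouse, takes 3/5.
The remaining 2/5 passes to Prudence's descendants per stirpes.
The 2/5 is divided into 5 equal shares of 2/25 among Edmund, Judith, Charles, Fiona, Victor.
Edmund predeceased; the 2/25 allotted to Edmund's branch passes to Edmund's issue by representation.
The 2/25 is divided into 3 equal shares of 2/75 among Tessa, Winifred, Beatrice.
Tessa is living and takes 2/75.
Winifred predeceased; the 2/75 allotted to Winifred's branch passes to Winifred's issue by representation.
Oliver is the sole taker at this level and receives the full 2/75.
Beatrice is living and takes 2/75.
Judith is living and takes 2/25.
Charles predeceased; the 2/25 allotted to Charles's branch passes to Charles's issue by representation.
Harriet's line is the sole branch at this level, so the full 2/25 passes to Harriet's issue by representation.
Kenneth is the sole taker at this level and receives the full 2/25.
Fiona predeceased; the 2/25 allotted to Fiona's branch passes to Fiona's issue by representation.
George's line is the sole branch at this level, so the full 2/25 passes to George's issue by representation.
The 2/25 is divided into 3 equal shares of 2/75 among Albert, Nora, Martin.
Albert is living and takes 2/75.
Nora is living and takes 2/75.
Martin is living and takes 2/75.
Victor is living and takes 2/25.

Albert 2/75; Beatrice 2/75; Isaac 3/5; Judith 2/25; Kenneth 2/25; Martin 2/75; Nora 2/75; Oliver 2/75; Tessa 2/75; Victor 2/25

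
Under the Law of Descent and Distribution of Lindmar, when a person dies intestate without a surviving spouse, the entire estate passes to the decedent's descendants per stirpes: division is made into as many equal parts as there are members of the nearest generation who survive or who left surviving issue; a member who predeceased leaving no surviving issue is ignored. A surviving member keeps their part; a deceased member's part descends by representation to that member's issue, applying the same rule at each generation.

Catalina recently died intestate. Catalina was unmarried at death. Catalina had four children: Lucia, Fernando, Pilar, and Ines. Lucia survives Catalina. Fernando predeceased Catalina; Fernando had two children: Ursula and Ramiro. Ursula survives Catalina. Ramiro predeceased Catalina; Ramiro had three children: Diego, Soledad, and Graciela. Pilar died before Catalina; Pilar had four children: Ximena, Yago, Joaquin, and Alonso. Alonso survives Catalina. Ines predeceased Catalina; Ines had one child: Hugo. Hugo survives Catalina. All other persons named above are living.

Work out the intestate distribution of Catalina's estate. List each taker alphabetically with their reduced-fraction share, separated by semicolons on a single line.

There is no surviving spouse, so the entire estate passes to Catalina's descendants per stirpes.
The estate is divided into 4 equal shares of 1/4 among Lucia, Fernando, Pilar, Ines.
Lucia is living and takes 1/4.
Fernando predeceased; the 1/4 allotted to Fernando's branch passes to Fernando's issue by representation.
The 1/4 is divided into 2 equal shares of 1/8 among Ursula, Ramiro.
Ursula is living and takes 1/8.
Ramiro predeceased; the 1/8 allotted to Ramiro's branch passes to Ramiro's issue by representation.
The 1/8 is divided into 3 equal shares of 1/24 among Diego, Soledad, Graciela.
Diego is living and takes 1/24.
Soledad is living and takes 1/24.
Graciela is living and takes 1/24.
Pilar predeceased; the 1/4 allotted to Pilar's branch passes to Pilar's issue by representation.
The 1/4 is divided into 4 equal shares of 1/16 among Ximena, Yago, Joaquin, Alonso.
Ximena is living and takes 1/16.
Yago is living and takes 1/16.
Joaquin is living and takes 1/16.
Alonso is living and takes 1/16.
Ines predeceased; the 1/4 allotted to Ines's branch passes to Ines's issue by representation.
Hugo is the sole taker at this level and receives the full 1/4.

Alonso 1/16; Diego 1/24; Graciela 1/24; Hugo 1/4; Joaquin 1/16; Lucia 1/4; Soledad 1/24; Ursula 1/8; Ximena 1/16; Yago 1/16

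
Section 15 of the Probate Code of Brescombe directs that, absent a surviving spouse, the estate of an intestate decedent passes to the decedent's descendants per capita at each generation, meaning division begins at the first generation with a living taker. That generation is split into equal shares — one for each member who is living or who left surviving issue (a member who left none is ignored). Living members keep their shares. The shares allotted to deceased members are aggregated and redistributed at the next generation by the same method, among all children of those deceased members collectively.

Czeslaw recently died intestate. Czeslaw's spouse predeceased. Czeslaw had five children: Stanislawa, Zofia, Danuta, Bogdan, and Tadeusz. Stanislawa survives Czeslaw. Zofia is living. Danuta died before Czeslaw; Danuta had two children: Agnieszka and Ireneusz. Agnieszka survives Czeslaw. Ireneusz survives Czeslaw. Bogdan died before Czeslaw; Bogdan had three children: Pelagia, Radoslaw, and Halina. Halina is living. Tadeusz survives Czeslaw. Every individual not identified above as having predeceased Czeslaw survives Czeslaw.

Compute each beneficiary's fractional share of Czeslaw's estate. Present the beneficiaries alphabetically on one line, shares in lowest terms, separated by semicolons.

There is no surviving spouse, so the entire estate passes to Czeslaw's descendants per capita at each generation.
At generation 1 (Stanislawa, Zofia, Danuta, Bogdan, Tadeusz) there are 5 shares of (1)/5 = 1/5 each.
Living: Stanislawa, Zofia, and Tadeusz — each takes 1/5.
Deceased: Danuta and Bogdan. Their combined 2/5 is pooled and carried to generation 2.
At generation 2 (Agnieszka, Ireneusz, Pelagia, Radoslaw, Halina) there are 5 shares of (2/5)/5 = 2/25 each.
Living: Agnieszka, Ireneusz, Pelagia, Radoslaw, and Halina — each takes 2/25.

Agnieszka 2/25; Halina 2/25; Ireneusz 2/25; Pelagia 2/25; Radoslaw 2/25; Stanislawa 1/5; Tadeusz 1/5; Zofia 1/5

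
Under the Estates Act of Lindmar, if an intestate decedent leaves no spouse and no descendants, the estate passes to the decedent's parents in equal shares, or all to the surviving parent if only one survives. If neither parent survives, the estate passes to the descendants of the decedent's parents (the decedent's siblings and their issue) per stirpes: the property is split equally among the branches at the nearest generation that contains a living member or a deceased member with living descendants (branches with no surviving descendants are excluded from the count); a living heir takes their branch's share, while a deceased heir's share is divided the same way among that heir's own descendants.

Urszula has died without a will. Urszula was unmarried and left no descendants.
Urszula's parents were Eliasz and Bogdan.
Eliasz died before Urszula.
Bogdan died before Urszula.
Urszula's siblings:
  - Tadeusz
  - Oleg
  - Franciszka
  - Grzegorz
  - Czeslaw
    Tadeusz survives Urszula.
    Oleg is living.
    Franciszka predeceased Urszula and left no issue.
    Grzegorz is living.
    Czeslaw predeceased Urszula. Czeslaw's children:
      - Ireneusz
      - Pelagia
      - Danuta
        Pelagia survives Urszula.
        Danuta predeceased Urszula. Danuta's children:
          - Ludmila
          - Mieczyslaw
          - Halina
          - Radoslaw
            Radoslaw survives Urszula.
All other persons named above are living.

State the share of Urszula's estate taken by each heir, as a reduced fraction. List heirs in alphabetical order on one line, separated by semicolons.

Neither parent survives and there are no descendants, so the estate passes to Urszula's siblings and their issue per stirpes.
Franciszka left no surviving issue, so that branch lapses and is disregarded.
The estate is divided into 4 equal shares of 1/4 among Tadeusz, Oleg, Grzegorz, Czeslaw.
Tadeusz is living and takes 1/4.
Oleg is living and takes 1/4.
Grzegorz is living and takes 1/4.
Czeslaw predeceased; the 1/4 allotted to Czeslaw's branch passes to Czeslaw's issue by representation.
The 1/4 is divided into 3 equal shares of 1/12 among Ireneusz, Pelagia, Danuta.
Ireneusz is living and takes 1/12.
Pelagia is living and takes 1/12.
Danuta predeceased; the 1/12 allotted to Danuta's branch passes to Danuta's issue by representation.
The 1/12 is divided into 4 equal shares of 1/48 among Ludmila, Mieczyslaw, Halina, Radoslaw.
Ludmila is living and takes 1/48.
Mieczyslaw is living and takes 1/48.
Halina is living and takes 1/48.
Radoslaw is living and takes 1/48.

Grzegorz 1/4; Halina 1/48; Ireneusz 1/12; Ludmila 1/48; Mieczyslaw 1/48; Oleg 1/4; Pelagia 1/12; Radoslaw 1/48; Tadeusz 1/4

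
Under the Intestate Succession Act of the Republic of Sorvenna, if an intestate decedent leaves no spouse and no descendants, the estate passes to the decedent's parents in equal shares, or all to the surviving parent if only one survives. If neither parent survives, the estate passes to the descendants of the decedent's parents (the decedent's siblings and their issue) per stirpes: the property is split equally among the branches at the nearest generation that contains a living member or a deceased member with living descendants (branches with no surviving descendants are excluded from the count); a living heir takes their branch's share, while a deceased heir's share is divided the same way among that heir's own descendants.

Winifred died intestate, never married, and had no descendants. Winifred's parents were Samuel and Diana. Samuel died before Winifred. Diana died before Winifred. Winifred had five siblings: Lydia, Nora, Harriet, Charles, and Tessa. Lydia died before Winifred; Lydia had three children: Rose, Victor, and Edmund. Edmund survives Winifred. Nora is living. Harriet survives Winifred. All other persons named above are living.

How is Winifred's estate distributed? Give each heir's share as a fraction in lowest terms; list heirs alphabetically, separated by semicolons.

Neither parent survives and there are no descendants, so the estate passes to Winifred's siblings and their issue per stirpes.
The estate is divided into 5 equal shares of 1/5 among Lydia, Nora, Harriet, Charles, Tessa.
Lydia predeceased; the 1/5 allotted to Lydia's branch passes to Lydia's issue by representation.
The 1/5 is divided into 3 equal shares of 1/15 among Rose, Victor, Edmund.
Rose is living and takes 1/15.
Victor is living and takes 1/15.
Edmund is living and takes 1/15.
Nora is living and takes 1/5.
Harriet is living and takes 1/5.
Charles is living and takes 1/5.
Tessa is living and takes 1/5.

Charles 1/5; Edmund 1/15; Harriet 1/5; Nora 1/5; Rose 1/15; Tessa 1/5; Victor 1/15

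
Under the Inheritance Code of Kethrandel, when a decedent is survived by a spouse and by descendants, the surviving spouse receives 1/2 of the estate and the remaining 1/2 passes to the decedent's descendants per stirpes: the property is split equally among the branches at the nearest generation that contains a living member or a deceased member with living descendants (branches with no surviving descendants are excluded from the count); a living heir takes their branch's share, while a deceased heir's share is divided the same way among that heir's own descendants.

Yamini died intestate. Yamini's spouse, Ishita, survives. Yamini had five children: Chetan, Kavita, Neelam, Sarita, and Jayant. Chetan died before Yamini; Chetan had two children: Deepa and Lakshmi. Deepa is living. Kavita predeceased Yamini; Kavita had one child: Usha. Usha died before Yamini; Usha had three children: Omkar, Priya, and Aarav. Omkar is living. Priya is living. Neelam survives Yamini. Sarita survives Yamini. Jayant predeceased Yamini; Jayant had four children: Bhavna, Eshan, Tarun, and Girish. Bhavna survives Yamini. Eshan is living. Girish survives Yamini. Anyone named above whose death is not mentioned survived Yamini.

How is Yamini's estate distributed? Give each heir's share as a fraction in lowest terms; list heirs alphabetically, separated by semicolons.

Aarav 1/30; Bhavna 1/40; Deepa 1/20; Eshan 1/40; Girish 1/40; Ishita 1/2; Lakshmi 1/20; Neelam 1/10; Omkar 1/30; Priya 1/30; Sarita 1/10; Tarun 1/40

Ishita, as surviving spouse, takes 1/2.
The remaining 1/2 passes to Yamini's descendants per stirpes.
The 1/2 is divided into 5 equal shares of 1/10 among Chetan, Kavita, Neelam, Sarita, Jayant.
Chetan predeceased; the 1/10 allotted to Chetan's branch passes to Chetan's issue by representation.
The 1/10 is divided into 2 equal shares of 1/20 among Deepa, Lakshmi.
Deepa is living and takes 1/20.
Lakshmi is living and takes 1/20.
Kavita predeceased; the 1/10 allotted to Kavita's branch passes to Kavita's issue by representation.
Usha's line is the sole branch at this level, so the full 1/10 passes to Usha's issue by representation.
The 1/10 is divided into 3 equal shares of 1/30 among Omkar, Priya, Aarav.
Omkar is living and takes 1/30.
Priya is living and takes 1/30.
Aarav is living and takes 1/30.
Neelam is living and takes 1/10.
Sarita is living and takes 1/10.
Jayant predeceased; the 1/10 allotted to Jayant's branch passes to Jayant's issue by representation.
The 1/10 is divided into 4 equal shares of 1/40 among Bhavna, Eshan, Tarun, Girish.
Bhavna is living and takes 1/40.
Eshan is living and takes 1/40.
Tarun is living and takes 1/40.
Girish is living and takes 1/40.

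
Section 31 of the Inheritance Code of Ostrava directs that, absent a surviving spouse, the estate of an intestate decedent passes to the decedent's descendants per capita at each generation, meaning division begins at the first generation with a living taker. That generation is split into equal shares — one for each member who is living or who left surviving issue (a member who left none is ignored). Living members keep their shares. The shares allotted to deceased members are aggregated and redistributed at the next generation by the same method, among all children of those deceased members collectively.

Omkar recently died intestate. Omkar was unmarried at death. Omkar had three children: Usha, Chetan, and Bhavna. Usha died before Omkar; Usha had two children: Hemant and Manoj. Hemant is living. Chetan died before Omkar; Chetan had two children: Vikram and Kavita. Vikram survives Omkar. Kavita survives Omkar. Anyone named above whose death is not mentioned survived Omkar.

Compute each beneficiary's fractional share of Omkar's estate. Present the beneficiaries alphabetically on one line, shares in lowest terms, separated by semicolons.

Bhavna 1/3; Hemant 1/6; Kavita 1/6; Manoj 1/6; Vikram 1/6

There is no surviving spouse, so the entire estate passes to Omkar's descendants per capita at each generation.
At generation 1 (Usha, Chetan, Bhavna) there are 3 shares of (1)/3 = 1/3 each.
Living: Bhavna — each takes 1/3.
Deceased: Usha and Chetan. Their combined 2/3 is pooled and carried to generation 2.
At generation 2 (Hemant, Manoj, Vikram, Kavita) there are 4 shares of (2/3)/4 = 1/6 each.
Living: Hemant, Manoj, Vikram, and Kavita — each takes 1/6.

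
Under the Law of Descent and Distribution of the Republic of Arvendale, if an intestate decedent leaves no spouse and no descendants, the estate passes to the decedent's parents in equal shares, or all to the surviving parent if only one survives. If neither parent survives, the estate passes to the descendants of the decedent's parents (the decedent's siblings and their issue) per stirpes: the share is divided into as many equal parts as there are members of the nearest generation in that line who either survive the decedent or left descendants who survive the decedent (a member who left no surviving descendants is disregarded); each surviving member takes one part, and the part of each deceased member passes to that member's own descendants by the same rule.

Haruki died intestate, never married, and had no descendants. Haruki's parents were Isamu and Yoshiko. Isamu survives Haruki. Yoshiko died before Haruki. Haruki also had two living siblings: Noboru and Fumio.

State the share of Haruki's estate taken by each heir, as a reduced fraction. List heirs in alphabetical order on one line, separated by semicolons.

Only one parent, Isamu, survives, so Isamu takes the entire estate. The siblings take nothing because a surviving parent has priority.

Isamu 1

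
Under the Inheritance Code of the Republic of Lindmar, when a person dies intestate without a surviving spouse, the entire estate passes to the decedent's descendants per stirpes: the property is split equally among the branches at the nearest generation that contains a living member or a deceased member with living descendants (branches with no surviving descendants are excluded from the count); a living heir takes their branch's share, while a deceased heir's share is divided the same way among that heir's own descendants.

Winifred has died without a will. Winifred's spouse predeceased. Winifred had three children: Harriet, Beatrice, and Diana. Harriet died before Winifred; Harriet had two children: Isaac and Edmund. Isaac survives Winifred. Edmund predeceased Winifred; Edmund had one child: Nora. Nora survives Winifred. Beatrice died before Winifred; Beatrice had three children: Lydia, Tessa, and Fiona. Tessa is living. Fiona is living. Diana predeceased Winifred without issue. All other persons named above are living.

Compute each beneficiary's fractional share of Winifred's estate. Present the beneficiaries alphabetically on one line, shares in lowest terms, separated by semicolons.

There is no surviving spouse, so the entire estate passes to Winifred's descendants per stirpes.
Diana left no surviving issue, so that branch lapses and is disregarded.
The estate is divided into 2 equal shares of 1/2 among Harriet, Beatrice.
Harriet predeceased; the 1/2 allotted to Harriet's branch passes to Harriet's issue by representation.
The 1/2 is divided into 2 equal shares of 1/4 among Isaac, Edmund.
Isaac is living and takes 1/4.
Edmund predeceased; the 1/4 allotted to Edmund's branch passes to Edmund's issue by representation.
Nora is the sole taker at this level and receives the full 1/4.
Beatrice predeceased; the 1/2 allotted to Beatrice's branch passes to Beatrice's issue by representation.
The 1/2 is divided into 3 equal shares of 1/6 among Lydia, Tessa, Fiona.
Lydia is living and takes 1/6.
Tessa is living and takes 1/6.
Fiona is living and takes 1/6.

Fiona 1/6; Isaac 1/4; Lydia 1/6; Nora 1/4; Tessa 1/6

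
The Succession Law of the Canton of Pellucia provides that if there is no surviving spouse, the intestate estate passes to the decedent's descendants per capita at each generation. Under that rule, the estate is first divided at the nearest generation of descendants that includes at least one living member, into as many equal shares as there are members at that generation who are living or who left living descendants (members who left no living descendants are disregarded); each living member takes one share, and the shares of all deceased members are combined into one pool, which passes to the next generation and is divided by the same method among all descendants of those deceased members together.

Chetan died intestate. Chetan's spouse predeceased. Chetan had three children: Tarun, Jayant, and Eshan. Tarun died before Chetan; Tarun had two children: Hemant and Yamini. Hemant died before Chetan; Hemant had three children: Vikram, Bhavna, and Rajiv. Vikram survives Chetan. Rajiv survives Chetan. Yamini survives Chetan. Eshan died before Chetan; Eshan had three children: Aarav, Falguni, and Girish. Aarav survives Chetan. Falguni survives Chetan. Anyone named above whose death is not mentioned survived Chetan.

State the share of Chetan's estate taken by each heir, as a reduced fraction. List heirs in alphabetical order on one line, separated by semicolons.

There is no surviving spouse, so the entire estate passes to Chetan's descendants per capita at each generation.
At generation 1 (Tarun, Jayant, Eshan) there are 3 shares of (1)/3 = 1/3 each.
Living: Jayant — each takes 1/3.
Deceased: Tarun and Eshan. Their combined 2/3 is pooled and carried to generation 2.
At generation 2 (Hemant, Yamini, Aarav, Falguni, Girish) there are 5 shares of (2/3)/5 = 2/15 each.
Living: Yamini, Aarav, Falguni, and Girish — each takes 2/15.
Deceased: Hemant. That 2/15 share is carried to generation 3.
At generation 3 (Vikram, Bhavna, Rajiv) there are 3 shares of (2/15)/3 = 2/45 each.
Living: Vikram, Bhavna, and Rajiv — each takes 2/45.

Aarav 2/15; Bhavna 2/45; Falguni 2/15; Girish 2/15; Jayant 1/3; Rajiv 2/45; Vikram 2/45; Yamini 2/15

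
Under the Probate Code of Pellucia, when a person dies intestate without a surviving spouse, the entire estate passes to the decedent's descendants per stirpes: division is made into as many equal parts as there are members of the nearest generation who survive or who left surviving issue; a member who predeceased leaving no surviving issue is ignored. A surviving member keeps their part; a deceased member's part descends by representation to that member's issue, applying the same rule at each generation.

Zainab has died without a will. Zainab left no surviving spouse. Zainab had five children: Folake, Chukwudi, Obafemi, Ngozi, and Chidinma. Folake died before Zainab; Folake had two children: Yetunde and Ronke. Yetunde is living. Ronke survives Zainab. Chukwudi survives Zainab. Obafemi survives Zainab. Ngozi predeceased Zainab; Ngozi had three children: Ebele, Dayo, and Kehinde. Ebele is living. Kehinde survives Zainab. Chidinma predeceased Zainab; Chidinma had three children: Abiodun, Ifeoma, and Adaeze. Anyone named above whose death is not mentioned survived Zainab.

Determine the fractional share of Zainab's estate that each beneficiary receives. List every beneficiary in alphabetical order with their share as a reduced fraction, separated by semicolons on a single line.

Abiodun 1/15; Adaeze 1/15; Chukwudi 1/5; Dayo 1/15; Ebele 1/15; Ifeoma 1/15; Kehinde 1/15; Obafemi 1/5; Ronke 1/10; Yetunde 1/10

There is no surviving spouse, so the entire estate passes to Zainab's descendants per stirpes.
The estate is divided into 5 equal shares of 1/5 among Folake, Chukwudi, Obafemi, Ngozi, Chidinma.
Folake predeceased; the 1/5 allotted to Folake's branch passes to Folake's issue by representation.
The 1/5 is divided into 2 equal shares of 1/10 among Yetunde, Ronke.
Yetunde is living and takes 1/10.
Ronke is living and takes 1/10.
Chukwudi is living and takes 1/5.
Obafemi is living and takes 1/5.
Ngozi predeceased; the 1/5 allotted to Ngozi's branch passes to Ngozi's issue by representation.
The 1/5 is divided into 3 equal shares of 1/15 among Ebele, Dayo, Kehinde.
Ebele is living and takes 1/15.
Dayo is living and takes 1/15.
Kehinde is living and takes 1/15.
Chidinma predeceased; the 1/5 allotted to Chidinma's branch passes to Chidinma's issue by representation.
The 1/5 is divided into 3 equal shares of 1/15 among Abiodun, Ifeoma, Adaeze.
Abiodun is living and takes 1/15.
Ifeoma is living and takes 1/15.
Adaeze is living and takes 1/15.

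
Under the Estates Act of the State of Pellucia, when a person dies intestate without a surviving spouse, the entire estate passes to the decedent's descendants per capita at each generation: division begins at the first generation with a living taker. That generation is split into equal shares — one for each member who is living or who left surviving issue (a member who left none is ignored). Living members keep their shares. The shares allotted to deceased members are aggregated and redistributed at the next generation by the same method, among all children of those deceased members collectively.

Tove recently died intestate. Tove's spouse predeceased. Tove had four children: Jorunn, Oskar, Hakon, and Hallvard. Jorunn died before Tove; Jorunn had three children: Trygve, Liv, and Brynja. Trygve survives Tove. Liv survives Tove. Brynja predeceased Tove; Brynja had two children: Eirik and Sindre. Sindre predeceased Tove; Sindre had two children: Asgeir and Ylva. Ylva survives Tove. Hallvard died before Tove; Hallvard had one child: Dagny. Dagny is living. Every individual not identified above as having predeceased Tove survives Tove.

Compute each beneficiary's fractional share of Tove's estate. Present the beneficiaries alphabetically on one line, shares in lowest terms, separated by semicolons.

There is no surviving spouse, so the entire estate passes to Tove's descendants per capita at each generation.
At generation 1 (Jorunn, Oskar, Hakon, Hallvard) there are 4 shares of (1)/4 = 1/4 each.
Living: Oskar and Hakon — each takes 1/4.
Deceased: Jorunn and Hallvard. Their combined 1/2 is pooled and carried to generation 2.
At generation 2 (Trygve, Liv, Brynja, Dagny) there are 4 shares of (1/2)/4 = 1/8 each.
Living: Trygve, Liv, and Dagny — each takes 1/8.
Deceased: Brynja. That 1/8 share is carried to generation 3.
At generation 3 (Eirik, Sindre) there are 2 shares of (1/8)/2 = 1/16 each.
Living: Eirik — each takes 1/16.
Deceased: Sindre. That 1/16 share is carried to generation 4.
At generation 4 (Asgeir, Ylva) there are 2 shares of (1/16)/2 = 1/32 each.
Living: Asgeir and Ylva — each takes 1/32.

Asgeir 1/32; Dagny 1/8; Eirik 1/16; Hakon 1/4; Liv 1/8; Oskar 1/4; Trygve 1/8; Ylva 1/32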